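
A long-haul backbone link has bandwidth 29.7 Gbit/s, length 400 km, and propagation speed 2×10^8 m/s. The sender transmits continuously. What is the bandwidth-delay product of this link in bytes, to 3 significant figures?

7430000 bytes

Propagation delay = 400000 / 200000000 = 0.002 s.
BDP = R × t_prop = 29700000000 × 0.002 = 59400000 bits.
In bytes: 59400000/8 = 7430000 bytes.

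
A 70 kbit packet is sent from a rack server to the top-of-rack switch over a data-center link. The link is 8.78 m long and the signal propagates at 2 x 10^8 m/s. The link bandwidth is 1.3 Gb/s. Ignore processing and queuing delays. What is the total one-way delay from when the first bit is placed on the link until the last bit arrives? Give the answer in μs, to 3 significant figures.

L = 70000 bits.
Transmission delay = L/R = 70000 / 1300000000 = 53.8462 μs.
Propagation delay = d/s = 8.78 m / 200000000 m/s = 0.0439 μs.
Total = 53.9 μs.

53.9 μs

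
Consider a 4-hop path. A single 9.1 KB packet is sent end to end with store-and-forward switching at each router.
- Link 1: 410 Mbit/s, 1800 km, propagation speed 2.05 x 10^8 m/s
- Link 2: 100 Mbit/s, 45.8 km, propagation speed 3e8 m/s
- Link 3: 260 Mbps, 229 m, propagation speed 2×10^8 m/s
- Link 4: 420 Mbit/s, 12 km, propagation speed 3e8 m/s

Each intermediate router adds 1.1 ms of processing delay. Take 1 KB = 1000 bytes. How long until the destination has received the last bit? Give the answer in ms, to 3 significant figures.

13.6 ms

L = 72800 bits.
Transmission delays (L/R per hop): 0.177561, 0.728, 0.28, 0.173333 ms; sum = 1.35889 ms.
Propagation delays (d/s per hop): 8.78049, 0.152667, 0.001145, 0.04 ms; sum = 8.9743 ms.
Processing at 3 router(s): 3 × 1.1 ms = 3.3 ms.
End-to-end = 13.6 ms.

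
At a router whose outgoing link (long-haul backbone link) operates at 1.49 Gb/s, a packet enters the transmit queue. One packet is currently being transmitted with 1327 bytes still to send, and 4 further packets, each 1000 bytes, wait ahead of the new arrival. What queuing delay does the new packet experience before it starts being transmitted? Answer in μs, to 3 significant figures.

28.6 μs

Each queued packet: L/R = 8000/1490000000 = 5.36913 μs.
4 queued → 21.4765 μs.
Plus remaining 10616 bits of current packet: 7.12483 μs.
Queuing delay = 28.6 μs.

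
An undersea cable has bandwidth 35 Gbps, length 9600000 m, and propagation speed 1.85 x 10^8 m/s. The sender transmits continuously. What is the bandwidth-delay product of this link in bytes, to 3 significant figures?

227000000 bytes

Propagation delay = 9600000 / 185000000 = 0.0518919 s.
BDP = R × t_prop = 35000000000 × 0.0518919 = 1816220000 bits.
In bytes: 1816220000/8 = 227000000 bytes.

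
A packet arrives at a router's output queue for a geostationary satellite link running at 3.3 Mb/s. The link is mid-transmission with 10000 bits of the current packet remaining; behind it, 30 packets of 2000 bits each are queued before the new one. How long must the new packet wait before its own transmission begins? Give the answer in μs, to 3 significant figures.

Each queued packet: L/R = 2000/3300000 = 606.061 μs.
30 queued → 18181.8 μs.
Plus remaining 10000 bits of current packet: 3030.3 μs.
Queuing delay = 21200 μs.

21200 μs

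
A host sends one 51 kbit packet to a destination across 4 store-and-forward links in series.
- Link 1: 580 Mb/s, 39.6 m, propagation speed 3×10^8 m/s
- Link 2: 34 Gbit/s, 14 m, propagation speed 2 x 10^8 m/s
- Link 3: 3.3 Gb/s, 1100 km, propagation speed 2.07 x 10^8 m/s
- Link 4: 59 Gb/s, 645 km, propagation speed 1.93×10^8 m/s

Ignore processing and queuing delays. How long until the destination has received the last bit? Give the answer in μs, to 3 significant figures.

L = 51000 bits.
Transmission delays (L/R per hop): 87.931, 1.5, 15.4545, 0.864407 μs; sum = 105.75 μs.
Propagation delays (d/s per hop): 0.132, 0.07, 5314.01, 3341.97 μs; sum = 8656.18 μs.
End-to-end = 8760 μs.

8760 μs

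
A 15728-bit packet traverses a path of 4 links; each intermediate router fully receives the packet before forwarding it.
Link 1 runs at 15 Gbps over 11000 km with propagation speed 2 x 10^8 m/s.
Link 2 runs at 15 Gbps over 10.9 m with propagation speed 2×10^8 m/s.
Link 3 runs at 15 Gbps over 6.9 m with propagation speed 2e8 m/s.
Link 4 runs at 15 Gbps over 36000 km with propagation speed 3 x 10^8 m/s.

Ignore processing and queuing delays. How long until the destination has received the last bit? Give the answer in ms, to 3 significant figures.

Transmission delay per hop = L/R = 15728/15000000000 = 0.00104853 ms; 4 hops → 0.00419413 ms.
Propagation delays (d/s per hop): 55, 5.45e-05, 3.45e-05, 120 ms; sum = 175 ms.
End-to-end = 175 ms.

175 ms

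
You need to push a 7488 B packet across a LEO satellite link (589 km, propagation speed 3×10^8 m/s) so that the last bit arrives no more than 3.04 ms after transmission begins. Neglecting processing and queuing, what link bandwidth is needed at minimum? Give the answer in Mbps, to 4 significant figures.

55.64 Mbps

L = 59904 bits.
Propagation delay = 589000 / 300000000 = 1.96333 ms.
Transmission budget = 3.04 − 1.96333 = 1.07667 ms.
R ≥ L / t_tx = 59904 bits / 0.00107667 s = 55.64 Mbps.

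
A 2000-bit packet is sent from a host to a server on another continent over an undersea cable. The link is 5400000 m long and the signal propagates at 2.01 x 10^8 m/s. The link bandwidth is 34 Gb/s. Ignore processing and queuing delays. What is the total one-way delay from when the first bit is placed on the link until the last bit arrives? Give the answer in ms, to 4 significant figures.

26.87 ms

Transmission delay = L/R = 2000 / 34000000000 = 5.88235e-05 ms.
Propagation delay = d/s = 5400000 m / 2.01e+08 m/s = 26.8657 ms.
Total = 26.87 ms.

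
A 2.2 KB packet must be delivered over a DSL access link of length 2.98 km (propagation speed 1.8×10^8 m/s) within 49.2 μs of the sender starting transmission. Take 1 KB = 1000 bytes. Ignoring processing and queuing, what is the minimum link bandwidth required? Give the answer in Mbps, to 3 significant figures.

L = 17600 bits.
Propagation delay = 2980 / 180000000 = 16.5556 μs.
Transmission budget = 49.2 − 16.5556 = 32.6444 μs.
R ≥ L / t_tx = 17600 bits / 3.26444e-05 s = 539 Mbps.

539 Mbps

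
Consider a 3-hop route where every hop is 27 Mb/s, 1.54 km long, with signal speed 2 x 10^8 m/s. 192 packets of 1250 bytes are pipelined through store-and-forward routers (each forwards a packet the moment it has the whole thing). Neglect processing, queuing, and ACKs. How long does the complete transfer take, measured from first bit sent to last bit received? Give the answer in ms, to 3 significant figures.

Per-hop transmission t_tx = L/R = 10000/27000000 = 0.37037 ms.
Per-hop propagation t_prop = 1540/200000000 = 0.0077 ms.
Pipeline fill: first packet needs 3·t_tx to clear all hops; remaining 191 packets each add one t_tx.
Total = (3+192-1)·t_tx + 3·t_prop = 194·0.37037 + 3·0.0077 = 71.9 ms.

71.9 ms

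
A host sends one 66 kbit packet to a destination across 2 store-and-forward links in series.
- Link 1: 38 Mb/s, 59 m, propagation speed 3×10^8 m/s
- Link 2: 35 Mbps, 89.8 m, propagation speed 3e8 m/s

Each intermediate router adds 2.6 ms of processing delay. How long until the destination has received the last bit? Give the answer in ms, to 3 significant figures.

6.22 ms

L = 66000 bits.
Transmission delays (L/R per hop): 1.73684, 1.88571 ms; sum = 3.62256 ms.
Propagation delays (d/s per hop): 0.000196667, 0.000299333 ms; sum = 0.000496 ms.
Processing at 1 router(s): 1 × 2.6 ms = 2.6 ms.
End-to-end = 6.22 ms.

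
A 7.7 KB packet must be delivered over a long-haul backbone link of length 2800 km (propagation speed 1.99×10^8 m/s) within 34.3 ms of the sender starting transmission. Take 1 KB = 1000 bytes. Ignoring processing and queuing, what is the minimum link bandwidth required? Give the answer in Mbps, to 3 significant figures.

L = 61600 bits.
Propagation delay = 2800000 / 199000000 = 14.0704 ms.
Transmission budget = 34.3 − 14.0704 = 20.2296 ms.
R ≥ L / t_tx = 61600 bits / 0.0202296 s = 3.05 Mbps.

3.05 Mbps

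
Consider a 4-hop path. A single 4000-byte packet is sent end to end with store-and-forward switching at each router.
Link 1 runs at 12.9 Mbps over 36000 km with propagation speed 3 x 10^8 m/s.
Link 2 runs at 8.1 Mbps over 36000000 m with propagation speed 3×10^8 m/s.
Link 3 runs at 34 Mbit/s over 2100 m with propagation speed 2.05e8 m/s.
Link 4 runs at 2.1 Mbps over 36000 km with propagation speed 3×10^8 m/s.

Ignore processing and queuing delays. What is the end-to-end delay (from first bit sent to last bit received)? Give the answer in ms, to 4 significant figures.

382.6 ms

L = 4000 × 8 = 32000 bits.
Transmission delays (L/R per hop): 2.48062, 3.95062, 0.941176, 15.2381 ms; sum = 22.6105 ms.
Propagation delays (d/s per hop): 120, 120, 0.0102439, 120 ms; sum = 360.01 ms.
End-to-end = 382.6 ms.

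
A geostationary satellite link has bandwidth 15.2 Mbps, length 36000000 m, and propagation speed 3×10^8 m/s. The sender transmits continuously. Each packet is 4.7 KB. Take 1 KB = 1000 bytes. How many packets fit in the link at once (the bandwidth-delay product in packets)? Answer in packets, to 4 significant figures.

48.51 packets

Propagation delay = 36000000 / 300000000 = 0.12 s.
BDP = R × t_prop = 15200000 × 0.12 = 1824000 bits.
In packets of 37600 bits: 48.51 packets.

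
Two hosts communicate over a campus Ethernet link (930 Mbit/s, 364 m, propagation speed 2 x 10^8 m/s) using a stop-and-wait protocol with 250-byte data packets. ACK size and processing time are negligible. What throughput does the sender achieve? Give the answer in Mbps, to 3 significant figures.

345 Mbps

t_tx = L/R = 2000/930000000 = 2.15054e-06 s.
t_prop = 364/200000000 = 1.82e-06 s; RTT = 3.64e-06 s.
Cycle = t_tx + RTT = 5.79054e-06 s.
Throughput = L / cycle = 2000 / 5.79054e-06 = 345 Mbps.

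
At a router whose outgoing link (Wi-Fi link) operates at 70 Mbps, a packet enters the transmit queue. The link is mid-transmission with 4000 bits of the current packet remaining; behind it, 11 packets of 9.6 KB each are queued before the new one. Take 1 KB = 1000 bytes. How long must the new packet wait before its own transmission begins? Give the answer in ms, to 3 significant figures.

Each queued packet: L/R = 76800/70000000 = 1.09714 ms.
11 queued → 12.0686 ms.
Plus remaining 4000 bits of current packet: 0.0571429 ms.
Queuing delay = 12.1 ms.

12.1 ms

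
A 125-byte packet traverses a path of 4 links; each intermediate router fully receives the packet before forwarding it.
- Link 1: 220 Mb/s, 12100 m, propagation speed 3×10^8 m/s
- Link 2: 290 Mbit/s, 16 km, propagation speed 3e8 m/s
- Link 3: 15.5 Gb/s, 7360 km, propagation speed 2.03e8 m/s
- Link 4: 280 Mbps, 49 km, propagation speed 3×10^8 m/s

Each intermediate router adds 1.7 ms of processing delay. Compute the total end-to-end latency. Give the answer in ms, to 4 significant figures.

41.62 ms

L = 125 × 8 = 1000 bits.
Transmission delays (L/R per hop): 0.00454545, 0.00344828, 6.45161e-05, 0.00357143 ms; sum = 0.0116297 ms.
Propagation delays (d/s per hop): 0.0403333, 0.0533333, 36.2562, 0.163333 ms; sum = 36.5132 ms.
Processing at 3 router(s): 3 × 1.7 ms = 5.1 ms.
End-to-end = 41.62 ms.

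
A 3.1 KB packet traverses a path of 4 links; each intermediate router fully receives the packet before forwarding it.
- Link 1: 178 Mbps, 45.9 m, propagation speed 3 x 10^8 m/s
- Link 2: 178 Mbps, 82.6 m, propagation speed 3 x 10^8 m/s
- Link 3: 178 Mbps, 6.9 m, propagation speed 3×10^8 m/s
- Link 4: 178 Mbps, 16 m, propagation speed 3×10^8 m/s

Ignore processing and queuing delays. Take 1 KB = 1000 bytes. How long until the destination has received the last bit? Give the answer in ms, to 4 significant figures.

L = 24800 bits.
Transmission delay per hop = L/R = 24800/178000000 = 0.139326 ms; 4 hops → 0.557303 ms.
Propagation delays (d/s per hop): 0.000153, 0.000275333, 2.3e-05, 5.33333e-05 ms; sum = 0.000504667 ms.
End-to-end = 0.5578 ms.

0.5578 ms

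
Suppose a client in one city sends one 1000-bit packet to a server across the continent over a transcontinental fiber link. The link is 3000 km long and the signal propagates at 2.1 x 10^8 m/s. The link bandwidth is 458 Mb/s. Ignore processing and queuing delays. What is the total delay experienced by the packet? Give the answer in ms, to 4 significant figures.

Transmission delay = L/R = 1000 / 458000000 = 0.00218341 ms.
Propagation delay = d/s = 3000000 m / 210000000 m/s = 14.2857 ms.
Total = 14.29 ms.

14.29 ms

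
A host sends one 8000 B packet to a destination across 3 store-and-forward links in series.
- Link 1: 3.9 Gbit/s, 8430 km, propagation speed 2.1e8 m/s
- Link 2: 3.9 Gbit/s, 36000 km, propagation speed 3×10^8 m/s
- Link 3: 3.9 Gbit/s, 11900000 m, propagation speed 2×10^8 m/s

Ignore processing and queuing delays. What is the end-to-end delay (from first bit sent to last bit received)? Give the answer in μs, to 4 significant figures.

219700 μs

L = 8000 × 8 = 64000 bits.
Transmission delay per hop = L/R = 64000/3900000000 = 16.4103 μs; 3 hops → 49.2308 μs.
Propagation delays (d/s per hop): 40142.9, 120000, 59500 μs; sum = 219643 μs.
End-to-end = 219700 μs.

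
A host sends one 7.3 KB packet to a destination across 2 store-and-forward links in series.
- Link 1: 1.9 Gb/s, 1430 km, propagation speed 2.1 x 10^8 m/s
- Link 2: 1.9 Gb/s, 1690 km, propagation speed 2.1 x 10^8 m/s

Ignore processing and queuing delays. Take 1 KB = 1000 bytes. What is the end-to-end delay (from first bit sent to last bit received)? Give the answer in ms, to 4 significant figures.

L = 58400 bits.
Transmission delay per hop = L/R = 58400/1900000000 = 0.0307368 ms; 2 hops → 0.0614737 ms.
Propagation delays (d/s per hop): 6.80952, 8.04762 ms; sum = 14.8571 ms.
End-to-end = 14.92 ms.

14.92 ms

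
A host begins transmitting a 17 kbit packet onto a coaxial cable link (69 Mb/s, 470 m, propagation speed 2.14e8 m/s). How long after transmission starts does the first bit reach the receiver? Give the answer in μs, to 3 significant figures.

First bit experiences only propagation delay: d/s = 470/214000000 = 2.20 μs.

2.20 μs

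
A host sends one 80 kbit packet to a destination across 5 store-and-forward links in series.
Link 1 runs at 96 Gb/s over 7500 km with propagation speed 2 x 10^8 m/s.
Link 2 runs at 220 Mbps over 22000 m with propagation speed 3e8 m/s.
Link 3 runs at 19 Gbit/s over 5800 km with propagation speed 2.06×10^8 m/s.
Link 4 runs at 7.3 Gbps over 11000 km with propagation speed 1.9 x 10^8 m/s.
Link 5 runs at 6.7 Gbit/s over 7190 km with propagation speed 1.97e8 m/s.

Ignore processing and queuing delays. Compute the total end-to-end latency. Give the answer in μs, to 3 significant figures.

161000 μs

L = 80000 bits.
Transmission delays (L/R per hop): 0.833333, 363.636, 4.21053, 10.9589, 11.9403 μs; sum = 391.579 μs.
Propagation delays (d/s per hop): 37500, 73.3333, 28155.3, 57894.7, 36497.5 μs; sum = 160121 μs.
End-to-end = 161000 μs.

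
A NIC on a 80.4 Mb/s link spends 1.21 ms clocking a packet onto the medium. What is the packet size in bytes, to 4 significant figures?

12160 bytes

L = R × t_tx = 80400000 b/s × 0.00121 s = 97284 bits.
In bytes: 97284 / 8 = 12160 bytes.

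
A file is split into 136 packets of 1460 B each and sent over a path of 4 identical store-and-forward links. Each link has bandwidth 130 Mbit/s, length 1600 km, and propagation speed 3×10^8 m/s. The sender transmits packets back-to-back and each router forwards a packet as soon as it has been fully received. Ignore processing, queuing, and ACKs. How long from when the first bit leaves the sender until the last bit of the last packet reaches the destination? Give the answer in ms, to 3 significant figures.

33.8 ms

Per-hop transmission t_tx = L/R = 11680/130000000 = 0.0898462 ms.
Per-hop propagation t_prop = 1600000/300000000 = 5.33333 ms.
Pipeline fill: first packet needs 4·t_tx to clear all hops; remaining 135 packets each add one t_tx.
Total = (4+136-1)·t_tx + 4·t_prop = 139·0.0898462 + 4·5.33333 = 33.8 ms.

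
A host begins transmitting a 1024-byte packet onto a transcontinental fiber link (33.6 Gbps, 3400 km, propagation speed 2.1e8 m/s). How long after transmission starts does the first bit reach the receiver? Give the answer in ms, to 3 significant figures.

First bit experiences only propagation delay: d/s = 3400000/210000000 = 16.2 ms.

16.2 ms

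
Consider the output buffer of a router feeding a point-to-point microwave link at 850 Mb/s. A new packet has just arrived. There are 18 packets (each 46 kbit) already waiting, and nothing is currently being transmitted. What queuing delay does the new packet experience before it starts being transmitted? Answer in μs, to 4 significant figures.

Each queued packet: L/R = 46000/850000000 = 54.1176 μs.
18 queued → 974.118 μs.
Queuing delay = 974.1 μs.

974.1 μs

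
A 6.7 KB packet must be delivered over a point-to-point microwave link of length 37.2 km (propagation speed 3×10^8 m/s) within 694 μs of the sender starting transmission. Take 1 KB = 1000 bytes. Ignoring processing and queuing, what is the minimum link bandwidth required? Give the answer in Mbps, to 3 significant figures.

94.0 Mbps

L = 53600 bits.
Propagation delay = 37200 / 300000000 = 124 μs.
Transmission budget = 694 − 124 = 570 μs.
R ≥ L / t_tx = 53600 bits / 0.00057 s = 94.0 Mbps.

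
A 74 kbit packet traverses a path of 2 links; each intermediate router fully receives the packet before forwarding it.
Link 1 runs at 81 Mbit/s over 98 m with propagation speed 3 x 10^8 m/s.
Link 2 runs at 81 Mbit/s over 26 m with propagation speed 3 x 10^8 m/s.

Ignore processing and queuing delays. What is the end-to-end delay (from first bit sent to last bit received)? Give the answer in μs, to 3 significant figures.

L = 74000 bits.
Transmission delay per hop = L/R = 74000/81000000 = 913.58 μs; 2 hops → 1827.16 μs.
Propagation delays (d/s per hop): 0.326667, 0.0866667 μs; sum = 0.413333 μs.
End-to-end = 1830 μs.

1830 μs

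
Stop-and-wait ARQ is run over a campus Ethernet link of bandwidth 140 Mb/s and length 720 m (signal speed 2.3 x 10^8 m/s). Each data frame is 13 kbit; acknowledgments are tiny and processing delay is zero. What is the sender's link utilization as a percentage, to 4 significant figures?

93.68 %

t_tx = L/R = 13000/140000000 = 9.28571e-05 s.
t_prop = 720/2.3e+08 = 3.13043e-06 s; RTT = 6.26087e-06 s.
Cycle = t_tx + RTT = 9.9118e-05 s.
Utilization = t_tx / cycle = 9.28571e-05/9.9118e-05 = 93.68 %.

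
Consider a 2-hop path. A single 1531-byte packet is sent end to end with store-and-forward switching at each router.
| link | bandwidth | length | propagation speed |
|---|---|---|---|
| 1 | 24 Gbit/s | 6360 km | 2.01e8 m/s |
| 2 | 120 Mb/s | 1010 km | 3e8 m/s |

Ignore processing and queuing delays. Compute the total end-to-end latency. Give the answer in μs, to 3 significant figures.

35100 μs

L = 1531 × 8 = 12248 bits.
Transmission delays (L/R per hop): 0.510333, 102.067 μs; sum = 102.577 μs.
Propagation delays (d/s per hop): 31641.8, 3366.67 μs; sum = 35008.5 μs.
End-to-end = 35100 μs.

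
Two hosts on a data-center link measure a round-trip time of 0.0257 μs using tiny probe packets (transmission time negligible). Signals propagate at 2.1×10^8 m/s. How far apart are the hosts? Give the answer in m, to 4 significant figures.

One-way propagation = RTT/2 = 0.01285 μs.
d = s × t = 210000000 × 1.285e-08 = 2.699 m.

2.699 m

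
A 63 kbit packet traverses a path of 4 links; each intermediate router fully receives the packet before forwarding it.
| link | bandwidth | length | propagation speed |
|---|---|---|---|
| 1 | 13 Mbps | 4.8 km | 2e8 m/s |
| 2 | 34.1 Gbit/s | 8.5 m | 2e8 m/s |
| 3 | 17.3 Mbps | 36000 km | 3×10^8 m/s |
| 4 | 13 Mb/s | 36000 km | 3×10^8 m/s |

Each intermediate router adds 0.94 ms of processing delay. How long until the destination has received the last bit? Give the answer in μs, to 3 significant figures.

L = 63000 bits.
Transmission delays (L/R per hop): 4846.15, 1.84751, 3641.62, 4846.15 μs; sum = 13335.8 μs.
Propagation delays (d/s per hop): 24, 0.0425, 120000, 120000 μs; sum = 240024 μs.
Processing at 3 router(s): 3 × 0.94 ms = 2820 μs.
End-to-end = 256000 μs.

256000 μs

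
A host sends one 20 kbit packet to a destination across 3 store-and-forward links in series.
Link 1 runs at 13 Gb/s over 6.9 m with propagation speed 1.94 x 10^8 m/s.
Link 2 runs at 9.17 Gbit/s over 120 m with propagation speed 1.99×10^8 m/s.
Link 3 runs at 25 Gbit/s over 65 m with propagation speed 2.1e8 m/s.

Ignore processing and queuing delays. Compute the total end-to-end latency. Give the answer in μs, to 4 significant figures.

5.468 μs

L = 20000 bits.
Transmission delays (L/R per hop): 1.53846, 2.18103, 0.8 μs; sum = 4.51949 μs.
Propagation delays (d/s per hop): 0.035567, 0.603015, 0.309524 μs; sum = 0.948106 μs.
End-to-end = 5.468 μs.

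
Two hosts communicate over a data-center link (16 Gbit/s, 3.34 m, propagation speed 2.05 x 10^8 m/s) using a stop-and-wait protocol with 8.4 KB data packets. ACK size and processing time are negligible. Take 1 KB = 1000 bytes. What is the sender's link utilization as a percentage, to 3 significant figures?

99.2 %

t_tx = L/R = 67200/16000000000 = 4.2e-06 s.
t_prop = 3.34/2.05e+08 = 1.62927e-08 s; RTT = 3.25854e-08 s.
Cycle = t_tx + RTT = 4.23259e-06 s.
Utilization = t_tx / cycle = 4.2e-06/4.23259e-06 = 99.2 %.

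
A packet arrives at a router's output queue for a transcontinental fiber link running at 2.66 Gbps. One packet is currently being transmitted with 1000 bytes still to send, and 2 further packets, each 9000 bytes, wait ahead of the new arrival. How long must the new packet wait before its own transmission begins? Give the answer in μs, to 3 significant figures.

57.1 μs

Each queued packet: L/R = 72000/2660000000 = 27.0677 μs.
2 queued → 54.1353 μs.
Plus remaining 8000 bits of current packet: 3.00752 μs.
Queuing delay = 57.1 μs.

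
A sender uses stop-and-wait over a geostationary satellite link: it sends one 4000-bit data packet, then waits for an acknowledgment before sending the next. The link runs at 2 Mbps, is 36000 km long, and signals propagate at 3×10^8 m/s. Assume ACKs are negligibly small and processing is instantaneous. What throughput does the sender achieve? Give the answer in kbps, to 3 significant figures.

t_tx = L/R = 4000/2000000 = 0.002 s.
t_prop = 36000000/300000000 = 0.12 s; RTT = 0.24 s.
Cycle = t_tx + RTT = 0.242 s.
Throughput = L / cycle = 4000 / 0.242 = 16.5 kbps.

16.5 kbps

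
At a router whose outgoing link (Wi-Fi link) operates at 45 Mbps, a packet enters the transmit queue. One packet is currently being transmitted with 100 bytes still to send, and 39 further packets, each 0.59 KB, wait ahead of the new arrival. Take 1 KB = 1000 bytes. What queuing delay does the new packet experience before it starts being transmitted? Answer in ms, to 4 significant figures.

Each queued packet: L/R = 4720/45000000 = 0.104889 ms.
39 queued → 4.09067 ms.
Plus remaining 800 bits of current packet: 0.0177778 ms.
Queuing delay = 4.108 ms.

4.108 ms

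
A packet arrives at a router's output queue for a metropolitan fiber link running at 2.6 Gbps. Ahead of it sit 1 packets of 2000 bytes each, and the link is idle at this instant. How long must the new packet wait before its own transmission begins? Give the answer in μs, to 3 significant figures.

Each queued packet: L/R = 16000/2600000000 = 6.15385 μs.
1 queued → 6.15385 μs.
Queuing delay = 6.15 μs.

6.15 μs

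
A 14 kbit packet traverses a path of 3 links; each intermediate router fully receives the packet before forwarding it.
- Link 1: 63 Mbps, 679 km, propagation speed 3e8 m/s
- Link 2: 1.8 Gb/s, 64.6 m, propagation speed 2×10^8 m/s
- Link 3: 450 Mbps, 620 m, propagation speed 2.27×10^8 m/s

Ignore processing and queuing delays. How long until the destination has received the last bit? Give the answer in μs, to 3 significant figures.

L = 14000 bits.
Transmission delays (L/R per hop): 222.222, 7.77778, 31.1111 μs; sum = 261.111 μs.
Propagation delays (d/s per hop): 2263.33, 0.323, 2.73128 μs; sum = 2266.39 μs.
End-to-end = 2530 μs.

2530 μs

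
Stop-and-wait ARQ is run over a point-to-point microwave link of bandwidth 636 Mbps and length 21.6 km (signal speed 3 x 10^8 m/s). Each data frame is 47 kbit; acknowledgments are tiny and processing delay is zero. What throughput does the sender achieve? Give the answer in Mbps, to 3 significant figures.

t_tx = L/R = 47000/636000000 = 7.38994e-05 s.
t_prop = 21600/300000000 = 7.2e-05 s; RTT = 0.000144 s.
Cycle = t_tx + RTT = 0.000217899 s.
Throughput = L / cycle = 47000 / 0.000217899 = 216 Mbps.

216 Mbps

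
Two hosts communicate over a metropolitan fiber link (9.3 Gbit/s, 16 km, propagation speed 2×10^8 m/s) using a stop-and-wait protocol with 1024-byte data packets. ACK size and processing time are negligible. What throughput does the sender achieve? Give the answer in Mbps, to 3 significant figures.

t_tx = L/R = 8192/9300000000 = 8.8086e-07 s.
t_prop = 16000/200000000 = 8e-05 s; RTT = 0.00016 s.
Cycle = t_tx + RTT = 0.000160881 s.
Throughput = L / cycle = 8192 / 0.000160881 = 50.9 Mbps.

50.9 Mbps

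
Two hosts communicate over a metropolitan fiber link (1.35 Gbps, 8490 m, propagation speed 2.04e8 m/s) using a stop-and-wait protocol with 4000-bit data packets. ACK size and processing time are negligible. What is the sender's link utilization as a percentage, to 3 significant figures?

t_tx = L/R = 4000/1350000000 = 2.96296e-06 s.
t_prop = 8490/204000000 = 4.16176e-05 s; RTT = 8.32353e-05 s.
Cycle = t_tx + RTT = 8.61983e-05 s.
Utilization = t_tx / cycle = 2.96296e-06/8.61983e-05 = 3.44 %.

3.44 %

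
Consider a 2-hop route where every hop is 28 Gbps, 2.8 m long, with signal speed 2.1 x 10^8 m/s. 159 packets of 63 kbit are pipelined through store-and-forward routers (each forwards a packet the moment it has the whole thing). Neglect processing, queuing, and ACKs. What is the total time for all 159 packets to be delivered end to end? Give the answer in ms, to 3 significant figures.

0.360 ms

Per-hop transmission t_tx = L/R = 63000/28000000000 = 0.00225 ms.
Per-hop propagation t_prop = 2.8/210000000 = 1.33333e-05 ms.
Pipeline fill: first packet needs 2·t_tx to clear all hops; remaining 158 packets each add one t_tx.
Total = (2+159-1)·t_tx + 2·t_prop = 160·0.00225 + 2·1.33333e-05 = 0.360 ms.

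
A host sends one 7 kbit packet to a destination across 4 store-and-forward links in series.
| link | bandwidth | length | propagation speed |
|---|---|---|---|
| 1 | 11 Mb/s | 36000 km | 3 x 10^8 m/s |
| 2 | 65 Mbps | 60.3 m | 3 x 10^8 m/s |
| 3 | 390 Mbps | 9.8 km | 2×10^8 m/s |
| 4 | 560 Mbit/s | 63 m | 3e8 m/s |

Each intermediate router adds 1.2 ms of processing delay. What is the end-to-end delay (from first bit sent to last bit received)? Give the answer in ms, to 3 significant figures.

124 ms

L = 7000 bits.
Transmission delays (L/R per hop): 0.636364, 0.107692, 0.0179487, 0.0125 ms; sum = 0.774505 ms.
Propagation delays (d/s per hop): 120, 0.000201, 0.049, 0.00021 ms; sum = 120.049 ms.
Processing at 3 router(s): 3 × 1.2 ms = 3.6 ms.
End-to-end = 124 ms.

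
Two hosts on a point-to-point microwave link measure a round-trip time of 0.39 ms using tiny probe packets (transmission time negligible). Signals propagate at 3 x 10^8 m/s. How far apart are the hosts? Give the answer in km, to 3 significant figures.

58.5 km

One-way propagation = RTT/2 = 0.195 ms.
d = s × t = 300000000 × 0.000195 = 58.5 km.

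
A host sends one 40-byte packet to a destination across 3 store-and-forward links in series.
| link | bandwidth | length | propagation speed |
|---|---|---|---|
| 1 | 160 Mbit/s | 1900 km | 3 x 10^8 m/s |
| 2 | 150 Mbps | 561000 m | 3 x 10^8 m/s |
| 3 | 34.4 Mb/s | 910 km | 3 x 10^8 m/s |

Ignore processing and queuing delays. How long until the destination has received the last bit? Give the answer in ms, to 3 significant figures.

11.3 ms

L = 40 × 8 = 320 bits.
Transmission delays (L/R per hop): 0.002, 0.00213333, 0.00930233 ms; sum = 0.0134357 ms.
Propagation delays (d/s per hop): 6.33333, 1.87, 3.03333 ms; sum = 11.2367 ms.
End-to-end = 11.3 ms.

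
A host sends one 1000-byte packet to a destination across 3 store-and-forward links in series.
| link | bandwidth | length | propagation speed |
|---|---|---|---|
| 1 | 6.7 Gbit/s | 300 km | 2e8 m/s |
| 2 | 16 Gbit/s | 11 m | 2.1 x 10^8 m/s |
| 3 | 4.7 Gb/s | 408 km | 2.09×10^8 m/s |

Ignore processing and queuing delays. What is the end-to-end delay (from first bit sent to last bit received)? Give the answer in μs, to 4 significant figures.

L = 1000 × 8 = 8000 bits.
Transmission delays (L/R per hop): 1.19403, 0.5, 1.70213 μs; sum = 3.39616 μs.
Propagation delays (d/s per hop): 1500, 0.052381, 1952.15 μs; sum = 3452.21 μs.
End-to-end = 3456 μs.

3456 μs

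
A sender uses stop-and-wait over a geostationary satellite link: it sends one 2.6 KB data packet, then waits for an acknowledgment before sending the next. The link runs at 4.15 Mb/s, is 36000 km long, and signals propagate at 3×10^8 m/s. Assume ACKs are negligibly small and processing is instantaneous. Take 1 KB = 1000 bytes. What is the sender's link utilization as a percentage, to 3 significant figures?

2.05 %

t_tx = L/R = 20800/4.15e+06 = 0.00501205 s.
t_prop = 36000000/300000000 = 0.12 s; RTT = 0.24 s.
Cycle = t_tx + RTT = 0.245012 s.
Utilization = t_tx / cycle = 0.00501205/0.245012 = 2.05 %.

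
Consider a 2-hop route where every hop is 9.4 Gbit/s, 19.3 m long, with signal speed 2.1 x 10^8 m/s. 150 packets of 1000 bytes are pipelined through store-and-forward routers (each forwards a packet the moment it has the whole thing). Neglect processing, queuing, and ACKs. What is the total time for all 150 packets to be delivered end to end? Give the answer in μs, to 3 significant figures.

129 μs

Per-hop transmission t_tx = L/R = 8000/9400000000 = 0.851064 μs.
Per-hop propagation t_prop = 19.3/210000000 = 0.0919048 μs.
Pipeline fill: first packet needs 2·t_tx to clear all hops; remaining 149 packets each add one t_tx.
Total = (2+150-1)·t_tx + 2·t_prop = 151·0.851064 + 2·0.0919048 = 129 μs.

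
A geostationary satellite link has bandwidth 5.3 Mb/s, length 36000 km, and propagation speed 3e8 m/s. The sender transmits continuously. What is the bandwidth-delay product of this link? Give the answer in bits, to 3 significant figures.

636000 bits

Propagation delay = 36000000 / 300000000 = 0.12 s.
BDP = R × t_prop = 5300000 × 0.12 = 636000 bits.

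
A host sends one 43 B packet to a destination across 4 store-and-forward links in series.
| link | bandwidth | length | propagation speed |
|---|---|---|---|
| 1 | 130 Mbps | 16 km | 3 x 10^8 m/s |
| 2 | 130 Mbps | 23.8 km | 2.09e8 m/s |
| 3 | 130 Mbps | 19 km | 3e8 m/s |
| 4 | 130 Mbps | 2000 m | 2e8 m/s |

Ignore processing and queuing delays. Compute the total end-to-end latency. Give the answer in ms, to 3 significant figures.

L = 43 × 8 = 344 bits.
Transmission delay per hop = L/R = 344/130000000 = 0.00264615 ms; 4 hops → 0.0105846 ms.
Propagation delays (d/s per hop): 0.0533333, 0.113876, 0.0633333, 0.01 ms; sum = 0.240542 ms.
End-to-end = 0.251 ms.

0.251 ms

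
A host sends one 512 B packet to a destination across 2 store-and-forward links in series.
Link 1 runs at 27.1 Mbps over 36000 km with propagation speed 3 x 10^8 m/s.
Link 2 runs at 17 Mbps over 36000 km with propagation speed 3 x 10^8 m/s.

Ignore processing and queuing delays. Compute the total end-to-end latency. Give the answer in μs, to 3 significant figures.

240000 μs

L = 512 × 8 = 4096 bits.
Transmission delays (L/R per hop): 151.144, 240.941 μs; sum = 392.085 μs.
Propagation delays (d/s per hop): 120000, 120000 μs; sum = 240000 μs.
End-to-end = 240000 μs.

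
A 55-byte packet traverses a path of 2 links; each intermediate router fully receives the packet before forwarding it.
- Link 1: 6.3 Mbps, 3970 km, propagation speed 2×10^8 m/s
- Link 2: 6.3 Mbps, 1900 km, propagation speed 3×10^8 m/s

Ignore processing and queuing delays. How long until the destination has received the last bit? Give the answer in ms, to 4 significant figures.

26.32 ms

L = 55 × 8 = 440 bits.
Transmission delay per hop = L/R = 440/6300000 = 0.0698413 ms; 2 hops → 0.139683 ms.
Propagation delays (d/s per hop): 19.85, 6.33333 ms; sum = 26.1833 ms.
End-to-end = 26.32 ms.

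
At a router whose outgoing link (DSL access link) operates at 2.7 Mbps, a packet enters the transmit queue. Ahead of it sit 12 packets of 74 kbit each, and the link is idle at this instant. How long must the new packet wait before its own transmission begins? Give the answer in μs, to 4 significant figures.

328900 μs

Each queued packet: L/R = 74000/2700000 = 27407.4 μs.
12 queued → 328889 μs.
Queuing delay = 328900 μs.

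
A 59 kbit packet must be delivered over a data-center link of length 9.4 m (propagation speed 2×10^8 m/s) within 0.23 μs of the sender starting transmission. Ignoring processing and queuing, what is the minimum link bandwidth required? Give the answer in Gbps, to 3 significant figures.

Propagation delay = 9.4 / 200000000 = 0.047 μs.
Transmission budget = 0.23 − 0.047 = 0.183 μs.
R ≥ L / t_tx = 59000 bits / 1.83e-07 s = 322 Gbps.

322 Gbps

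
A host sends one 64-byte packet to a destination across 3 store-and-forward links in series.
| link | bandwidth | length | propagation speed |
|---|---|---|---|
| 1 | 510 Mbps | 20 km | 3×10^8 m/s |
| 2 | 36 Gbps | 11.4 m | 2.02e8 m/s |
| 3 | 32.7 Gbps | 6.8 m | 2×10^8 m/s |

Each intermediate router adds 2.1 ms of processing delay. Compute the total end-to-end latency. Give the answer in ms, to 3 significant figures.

4.27 ms

L = 64 × 8 = 512 bits.
Transmission delays (L/R per hop): 0.00100392, 1.42222e-05, 1.56575e-05 ms; sum = 0.0010338 ms.
Propagation delays (d/s per hop): 0.0666667, 5.64356e-05, 3.4e-05 ms; sum = 0.0667571 ms.
Processing at 2 router(s): 2 × 2.1 ms = 4.2 ms.
End-to-end = 4.27 ms.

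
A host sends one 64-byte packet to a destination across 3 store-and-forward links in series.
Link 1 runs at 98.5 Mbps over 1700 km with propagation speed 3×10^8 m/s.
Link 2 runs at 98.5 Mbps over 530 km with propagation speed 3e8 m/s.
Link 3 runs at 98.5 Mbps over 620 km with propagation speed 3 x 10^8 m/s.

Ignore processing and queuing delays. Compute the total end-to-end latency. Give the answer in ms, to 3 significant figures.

9.52 ms

L = 64 × 8 = 512 bits.
Transmission delay per hop = L/R = 512/98500000 = 0.00519797 ms; 3 hops → 0.0155939 ms.
Propagation delays (d/s per hop): 5.66667, 1.76667, 2.06667 ms; sum = 9.5 ms.
End-to-end = 9.52 ms.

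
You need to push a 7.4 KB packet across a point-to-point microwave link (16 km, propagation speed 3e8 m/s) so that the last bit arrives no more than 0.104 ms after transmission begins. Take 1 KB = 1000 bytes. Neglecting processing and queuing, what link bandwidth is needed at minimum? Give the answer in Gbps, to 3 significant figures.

1.17 Gbps

L = 59200 bits.
Propagation delay = 16000 / 300000000 = 0.0533333 ms.
Transmission budget = 0.104 − 0.0533333 = 0.0506667 ms.
R ≥ L / t_tx = 59200 bits / 5.06667e-05 s = 1.17 Gbps.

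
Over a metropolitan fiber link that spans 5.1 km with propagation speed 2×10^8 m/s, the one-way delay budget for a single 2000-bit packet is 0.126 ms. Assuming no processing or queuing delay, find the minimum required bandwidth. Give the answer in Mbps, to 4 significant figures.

Propagation delay = 5100 / 200000000 = 0.0255 ms.
Transmission budget = 0.126 − 0.0255 = 0.1005 ms.
R ≥ L / t_tx = 2000 bits / 0.0001005 s = 19.90 Mbps.

19.90 Mbps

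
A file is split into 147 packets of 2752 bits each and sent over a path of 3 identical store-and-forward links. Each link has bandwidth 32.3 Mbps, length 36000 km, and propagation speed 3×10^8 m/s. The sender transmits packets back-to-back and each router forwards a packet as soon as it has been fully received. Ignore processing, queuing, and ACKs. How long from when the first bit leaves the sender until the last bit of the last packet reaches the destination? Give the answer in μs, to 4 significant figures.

Per-hop transmission t_tx = L/R = 2752/3.23e+07 = 85.2012 μs.
Per-hop propagation t_prop = 36000000/300000000 = 120000 μs.
Pipeline fill: first packet needs 3·t_tx to clear all hops; remaining 146 packets each add one t_tx.
Total = (3+147-1)·t_tx + 3·t_prop = 149·85.2012 + 3·120000 = 372700 μs.

372700 μs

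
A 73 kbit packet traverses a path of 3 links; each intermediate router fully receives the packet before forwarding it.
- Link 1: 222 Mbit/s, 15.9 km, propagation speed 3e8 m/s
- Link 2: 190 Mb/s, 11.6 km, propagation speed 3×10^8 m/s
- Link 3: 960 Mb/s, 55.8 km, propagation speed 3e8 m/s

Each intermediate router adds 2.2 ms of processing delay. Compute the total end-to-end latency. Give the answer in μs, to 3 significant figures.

L = 73000 bits.
Transmission delays (L/R per hop): 328.829, 384.211, 76.0417 μs; sum = 789.081 μs.
Propagation delays (d/s per hop): 53, 38.6667, 186 μs; sum = 277.667 μs.
Processing at 2 router(s): 2 × 2.2 ms = 4400 μs.
End-to-end = 5470 μs.

5470 μs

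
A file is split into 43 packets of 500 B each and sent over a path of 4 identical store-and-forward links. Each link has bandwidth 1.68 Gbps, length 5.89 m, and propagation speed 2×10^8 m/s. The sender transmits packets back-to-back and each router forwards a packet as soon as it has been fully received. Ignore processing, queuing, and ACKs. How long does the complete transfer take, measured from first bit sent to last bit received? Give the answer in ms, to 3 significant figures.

0.110 ms

Per-hop transmission t_tx = L/R = 4000/1680000000 = 0.00238095 ms.
Per-hop propagation t_prop = 5.89/200000000 = 2.945e-05 ms.
Pipeline fill: first packet needs 4·t_tx to clear all hops; remaining 42 packets each add one t_tx.
Total = (4+43-1)·t_tx + 4·t_prop = 46·0.00238095 + 4·2.945e-05 = 0.110 ms.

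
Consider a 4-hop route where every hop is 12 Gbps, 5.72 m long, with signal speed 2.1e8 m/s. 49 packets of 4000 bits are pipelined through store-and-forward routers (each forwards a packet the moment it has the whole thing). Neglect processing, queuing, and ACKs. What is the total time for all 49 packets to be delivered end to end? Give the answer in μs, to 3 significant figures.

17.4 μs

Per-hop transmission t_tx = L/R = 4000/12000000000 = 0.333333 μs.
Per-hop propagation t_prop = 5.72/210000000 = 0.0272381 μs.
Pipeline fill: first packet needs 4·t_tx to clear all hops; remaining 48 packets each add one t_tx.
Total = (4+49-1)·t_tx + 4·t_prop = 52·0.333333 + 4·0.0272381 = 17.4 μs.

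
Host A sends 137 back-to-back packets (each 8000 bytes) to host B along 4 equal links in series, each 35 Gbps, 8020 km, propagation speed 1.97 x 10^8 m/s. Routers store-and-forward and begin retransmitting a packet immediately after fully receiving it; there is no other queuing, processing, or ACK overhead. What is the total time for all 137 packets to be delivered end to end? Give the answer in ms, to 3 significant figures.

163 ms

Per-hop transmission t_tx = L/R = 64000/35000000000 = 0.00182857 ms.
Per-hop propagation t_prop = 8020000/197000000 = 40.7107 ms.
Pipeline fill: first packet needs 4·t_tx to clear all hops; remaining 136 packets each add one t_tx.
Total = (4+137-1)·t_tx + 4·t_prop = 140·0.00182857 + 4·40.7107 = 163 ms.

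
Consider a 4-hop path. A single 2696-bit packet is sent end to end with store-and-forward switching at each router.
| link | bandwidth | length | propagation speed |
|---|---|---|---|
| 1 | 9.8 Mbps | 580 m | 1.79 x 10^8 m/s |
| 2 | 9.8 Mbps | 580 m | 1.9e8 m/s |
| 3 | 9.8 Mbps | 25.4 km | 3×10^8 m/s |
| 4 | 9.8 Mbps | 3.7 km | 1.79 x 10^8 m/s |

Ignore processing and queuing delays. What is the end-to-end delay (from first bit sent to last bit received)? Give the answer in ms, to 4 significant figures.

Transmission delay per hop = L/R = 2696/9800000 = 0.275102 ms; 4 hops → 1.10041 ms.
Propagation delays (d/s per hop): 0.00324022, 0.00305263, 0.0846667, 0.0206704 ms; sum = 0.11163 ms.
End-to-end = 1.212 ms.

1.212 ms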